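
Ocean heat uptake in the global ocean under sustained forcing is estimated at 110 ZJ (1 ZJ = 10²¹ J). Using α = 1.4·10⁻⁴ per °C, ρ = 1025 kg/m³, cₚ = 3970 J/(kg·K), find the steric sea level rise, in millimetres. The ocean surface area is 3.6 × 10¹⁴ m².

Per unit area: Q = 110×10²¹ / (3.6×10¹⁴) ≈ 3.056×10⁸ J/m²
Δh = αQ/(ρcₚ) = 1.4×10⁻⁴ × 3.056×10⁸ / (1025 × 3970) ≈ 0.010514 m

10.5 mm of thermosteric rise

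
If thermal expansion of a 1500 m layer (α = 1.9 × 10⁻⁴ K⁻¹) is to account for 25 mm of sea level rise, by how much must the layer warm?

ΔT = Δh/(αH) = 0.025 / (1.9×10⁻⁴ × 1500) ≈ 0.08772 K

about 0.0877 K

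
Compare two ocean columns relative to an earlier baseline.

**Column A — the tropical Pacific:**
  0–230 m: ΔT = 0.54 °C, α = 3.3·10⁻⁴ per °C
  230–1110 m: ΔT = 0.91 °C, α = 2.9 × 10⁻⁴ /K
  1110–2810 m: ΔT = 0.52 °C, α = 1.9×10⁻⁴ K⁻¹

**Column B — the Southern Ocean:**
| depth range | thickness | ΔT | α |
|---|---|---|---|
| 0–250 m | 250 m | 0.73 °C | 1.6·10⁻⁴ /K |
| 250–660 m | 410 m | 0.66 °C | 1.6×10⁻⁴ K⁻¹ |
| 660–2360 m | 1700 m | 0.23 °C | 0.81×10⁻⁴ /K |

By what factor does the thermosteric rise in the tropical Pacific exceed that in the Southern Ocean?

A 3.3×10⁻⁴ × 0.54 × 230 = 0.040986 m
A 0.91 × 2.9×10⁻⁴ × 880 = 0.232232 m
A 0.52 × 1700 × 1.9×10⁻⁴ = 0.16796 m
A total: 0.441178 m
B 0–250 m: 250 × 1.6×10⁻⁴ × 0.73 = 0.02920 m
B Layer 2: 0.66 × 410 × 1.6×10⁻⁴ = 0.043296 m
B 0.81×10⁻⁴ × 0.23 × 1700 = 0.031671 m
B total: 0.104167 m
Ratio: 0.441178 / 0.104167 ≈ 4.235

a factor of 4.24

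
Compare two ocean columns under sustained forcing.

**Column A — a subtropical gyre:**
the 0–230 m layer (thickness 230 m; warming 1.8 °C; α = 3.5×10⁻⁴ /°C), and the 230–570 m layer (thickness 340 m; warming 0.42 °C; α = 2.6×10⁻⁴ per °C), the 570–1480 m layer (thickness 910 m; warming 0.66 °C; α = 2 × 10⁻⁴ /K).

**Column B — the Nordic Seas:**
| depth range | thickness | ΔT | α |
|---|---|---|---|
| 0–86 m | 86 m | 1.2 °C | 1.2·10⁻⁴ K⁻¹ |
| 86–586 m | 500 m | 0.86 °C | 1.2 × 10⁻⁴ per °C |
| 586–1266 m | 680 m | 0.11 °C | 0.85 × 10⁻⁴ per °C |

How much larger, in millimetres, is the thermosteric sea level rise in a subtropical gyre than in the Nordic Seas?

230 mm

A 1.8 × 230 × 3.5×10⁻⁴ = 0.14490 m
A 230–570 m: 340 × 0.42 × 2.6×10⁻⁴ = 0.037128 m
A Layer 3: 910 × 2×10⁻⁴ × 0.66 = 0.12012 m
A total: 0.302148 m
B 86 × 1.2 × 1.2×10⁻⁴ = 0.012384 m
B Layer 2: 500 × 1.2×10⁻⁴ × 0.86 = 0.05160 m
B 0.85×10⁻⁴ × 0.11 × 680 = 0.006358 m
B total: 0.070342 m
Difference: 0.302148 − 0.070342 = 0.231806 m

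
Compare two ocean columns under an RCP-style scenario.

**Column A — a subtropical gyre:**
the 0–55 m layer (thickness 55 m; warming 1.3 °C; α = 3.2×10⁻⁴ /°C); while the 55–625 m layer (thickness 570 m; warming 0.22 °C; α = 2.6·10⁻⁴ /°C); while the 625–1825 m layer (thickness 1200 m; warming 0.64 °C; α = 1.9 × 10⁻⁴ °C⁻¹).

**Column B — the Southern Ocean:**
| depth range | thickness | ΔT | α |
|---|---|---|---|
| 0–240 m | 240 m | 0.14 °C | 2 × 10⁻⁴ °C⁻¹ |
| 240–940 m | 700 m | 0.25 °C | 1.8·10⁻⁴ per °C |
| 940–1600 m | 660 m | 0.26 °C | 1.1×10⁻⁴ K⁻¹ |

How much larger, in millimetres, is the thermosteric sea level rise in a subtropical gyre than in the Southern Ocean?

144 mm

A 1.3 × 55 × 3.2×10⁻⁴ = 0.02288 m
A 570 × 2.6×10⁻⁴ × 0.22 = 0.032604 m
A Layer 3: 1.9×10⁻⁴ × 0.64 × 1200 = 0.14592 m
A total: 0.201404 m
B Layer 1: 240 × 2×10⁻⁴ × 0.14 = 0.00672 m
B 240–940 m: 700 × 0.25 × 1.8×10⁻⁴ = 0.03150 m
B Layer 3: 1.1×10⁻⁴ × 0.26 × 660 = 0.018876 m
B total: 0.057096 m
Difference: 0.201404 − 0.057096 = 0.144308 m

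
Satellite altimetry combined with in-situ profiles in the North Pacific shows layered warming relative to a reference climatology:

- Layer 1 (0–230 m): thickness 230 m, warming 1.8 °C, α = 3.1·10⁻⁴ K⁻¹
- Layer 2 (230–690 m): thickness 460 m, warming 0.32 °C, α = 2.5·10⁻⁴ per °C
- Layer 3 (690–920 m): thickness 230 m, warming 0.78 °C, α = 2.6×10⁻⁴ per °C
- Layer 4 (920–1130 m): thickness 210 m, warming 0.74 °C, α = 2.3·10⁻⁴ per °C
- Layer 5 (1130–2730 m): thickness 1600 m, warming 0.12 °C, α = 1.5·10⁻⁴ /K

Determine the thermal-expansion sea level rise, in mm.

Δh = 276 mm

0–230 m: 1.8 × 230 × 3.1×10⁻⁴ = 0.12834 m
460 × 2.5×10⁻⁴ × 0.32 = 0.03680 m
690–920 m: 0.78 × 2.6×10⁻⁴ × 230 = 0.046644 m
2.3×10⁻⁴ × 0.74 × 210 = 0.035742 m
0.12 × 1600 × 1.5×10⁻⁴ = 0.02880 m
Δh = 0.12834 + 0.03680 + 0.046644 + 0.035742 + 0.02880 = 0.276326 m ≈ 276 mm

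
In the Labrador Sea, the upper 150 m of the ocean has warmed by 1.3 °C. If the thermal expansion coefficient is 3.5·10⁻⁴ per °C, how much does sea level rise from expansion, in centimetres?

Δh = 6.83 cm

Δh = αΔT·H = 3.5×10⁻⁴ × 1.3 × 150 = 0.06825 m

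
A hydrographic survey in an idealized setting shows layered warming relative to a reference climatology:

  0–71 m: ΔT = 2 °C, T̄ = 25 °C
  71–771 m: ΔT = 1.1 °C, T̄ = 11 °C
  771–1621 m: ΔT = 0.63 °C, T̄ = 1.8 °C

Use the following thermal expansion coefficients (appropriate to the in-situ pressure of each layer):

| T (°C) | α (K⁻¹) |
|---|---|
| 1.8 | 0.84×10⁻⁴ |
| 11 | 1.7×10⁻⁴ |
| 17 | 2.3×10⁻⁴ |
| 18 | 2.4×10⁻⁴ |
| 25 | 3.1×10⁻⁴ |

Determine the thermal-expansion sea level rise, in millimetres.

220 mm

Layer 1 at 25 °C → α = 3.1×10⁻⁴ K⁻¹
Layer 2 at 11 °C → α = 1.7×10⁻⁴ K⁻¹
Layer 3 at 1.8 °C → α = 0.84×10⁻⁴ K⁻¹
3.1×10⁻⁴ × 71 × 2 = 0.04402 m
1.1 × 1.7×10⁻⁴ × 700 = 0.13090 m
Layer 3: 0.63 × 850 × 0.84×10⁻⁴ = 0.044982 m
Δh = 0.04402 + 0.13090 + 0.044982 = 0.219902 m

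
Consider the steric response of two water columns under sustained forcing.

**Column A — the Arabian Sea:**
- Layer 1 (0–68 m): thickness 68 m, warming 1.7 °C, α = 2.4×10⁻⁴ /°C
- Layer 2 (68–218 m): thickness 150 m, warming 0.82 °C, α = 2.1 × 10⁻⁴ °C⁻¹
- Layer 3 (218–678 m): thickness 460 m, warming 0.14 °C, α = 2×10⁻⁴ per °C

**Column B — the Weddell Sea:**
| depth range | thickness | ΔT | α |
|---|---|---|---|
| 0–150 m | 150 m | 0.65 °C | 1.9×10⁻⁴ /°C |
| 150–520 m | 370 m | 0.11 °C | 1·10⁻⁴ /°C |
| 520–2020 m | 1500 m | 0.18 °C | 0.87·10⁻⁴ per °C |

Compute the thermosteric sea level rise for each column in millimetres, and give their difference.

A Layer 1: 2.4×10⁻⁴ × 68 × 1.7 = 0.027744 m
A Layer 2: 2.1×10⁻⁴ × 0.82 × 150 = 0.02583 m
A 218–678 m: 460 × 0.14 × 2×10⁻⁴ = 0.01288 m
A total: 0.066454 m
B 150 × 1.9×10⁻⁴ × 0.65 = 0.018525 m
B Layer 2: 370 × 1×10⁻⁴ × 0.11 = 0.00407 m
B 520–2020 m: 0.18 × 1500 × 0.87×10⁻⁴ = 0.02349 m
B total: 0.046085 m
Difference: 0.066454 − 0.046085 = 0.020369 m

A: 66.5 mm; B: 46.1 mm; difference 20.4 mm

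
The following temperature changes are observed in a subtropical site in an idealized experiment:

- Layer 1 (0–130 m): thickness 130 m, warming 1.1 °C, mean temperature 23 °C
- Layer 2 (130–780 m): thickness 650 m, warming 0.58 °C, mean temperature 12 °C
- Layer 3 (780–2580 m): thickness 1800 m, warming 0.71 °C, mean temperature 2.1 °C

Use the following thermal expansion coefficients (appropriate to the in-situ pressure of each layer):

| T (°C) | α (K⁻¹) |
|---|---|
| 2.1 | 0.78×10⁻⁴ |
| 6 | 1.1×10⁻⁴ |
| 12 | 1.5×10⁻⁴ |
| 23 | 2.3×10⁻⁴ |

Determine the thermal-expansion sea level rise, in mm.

Layer 1 at 23 °C → α = 2.3×10⁻⁴ K⁻¹
Layer 2 at 12 °C → α = 1.5×10⁻⁴ K⁻¹
Layer 3 at 2.1 °C → α = 0.78×10⁻⁴ K⁻¹
Layer 1: 2.3×10⁻⁴ × 130 × 1.1 = 0.03289 m
1.5×10⁻⁴ × 0.58 × 650 = 0.05655 m
Layer 3: 1800 × 0.71 × 0.78×10⁻⁴ = 0.099684 m
Δh = 0.03289 + 0.05655 + 0.099684 = 0.189124 m

190 mm of thermosteric rise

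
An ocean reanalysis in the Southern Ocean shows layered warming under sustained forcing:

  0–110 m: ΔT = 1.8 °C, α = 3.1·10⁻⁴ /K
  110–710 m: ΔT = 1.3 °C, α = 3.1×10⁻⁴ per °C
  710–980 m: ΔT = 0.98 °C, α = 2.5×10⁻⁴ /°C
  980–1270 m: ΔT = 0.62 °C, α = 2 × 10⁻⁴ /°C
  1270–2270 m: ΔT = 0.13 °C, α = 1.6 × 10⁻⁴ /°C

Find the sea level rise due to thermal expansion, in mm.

about 426 mm

Layer 1: 110 × 1.8 × 3.1×10⁻⁴ = 0.06138 m
1.3 × 600 × 3.1×10⁻⁴ = 0.24180 m
710–980 m: 0.98 × 270 × 2.5×10⁻⁴ = 0.06615 m
290 × 0.62 × 2×10⁻⁴ = 0.03596 m
1000 × 0.13 × 1.6×10⁻⁴ = 0.02080 m
Δh = 0.06138 + 0.24180 + 0.06615 + 0.03596 + 0.02080 = 0.42609 m ≈ 426 mm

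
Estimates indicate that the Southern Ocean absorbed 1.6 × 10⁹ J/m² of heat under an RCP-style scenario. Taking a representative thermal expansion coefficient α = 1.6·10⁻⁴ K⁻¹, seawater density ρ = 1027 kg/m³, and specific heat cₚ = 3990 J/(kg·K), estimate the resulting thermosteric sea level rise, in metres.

Δh = 0.0625 m

Δh = αQ/(ρcₚ) = 1.6×10⁻⁴ × 1.6×10⁹ / (1027 × 3990) ≈ 0.062474 m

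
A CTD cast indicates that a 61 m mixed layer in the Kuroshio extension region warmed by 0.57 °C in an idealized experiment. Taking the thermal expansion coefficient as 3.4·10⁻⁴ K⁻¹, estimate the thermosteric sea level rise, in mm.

11.8 mm

Δh = αΔT·H = 3.4×10⁻⁴ × 0.57 × 61 = 0.0118218 m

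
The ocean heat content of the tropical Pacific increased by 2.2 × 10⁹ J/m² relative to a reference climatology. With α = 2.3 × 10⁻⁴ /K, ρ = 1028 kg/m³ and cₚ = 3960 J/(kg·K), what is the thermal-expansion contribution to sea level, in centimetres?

12 cm

Δh = αQ/(ρcₚ) = 2.3×10⁻⁴ × 2.2×10⁹ / (1028 × 3960) ≈ 0.12430 m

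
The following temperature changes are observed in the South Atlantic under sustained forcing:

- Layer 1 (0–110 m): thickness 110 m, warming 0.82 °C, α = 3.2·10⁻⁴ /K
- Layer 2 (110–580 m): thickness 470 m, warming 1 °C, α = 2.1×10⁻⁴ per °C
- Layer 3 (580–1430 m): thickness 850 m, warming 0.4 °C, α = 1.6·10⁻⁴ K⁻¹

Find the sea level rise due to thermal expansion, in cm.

Layer 1: 0.82 × 3.2×10⁻⁴ × 110 = 0.028864 m
110–580 m: 1 × 470 × 2.1×10⁻⁴ = 0.09870 m
Layer 3: 850 × 0.4 × 1.6×10⁻⁴ = 0.05440 m
Δh = 0.028864 + 0.09870 + 0.05440 = 0.181964 m ≈ 18 cm

Δh = 18 cm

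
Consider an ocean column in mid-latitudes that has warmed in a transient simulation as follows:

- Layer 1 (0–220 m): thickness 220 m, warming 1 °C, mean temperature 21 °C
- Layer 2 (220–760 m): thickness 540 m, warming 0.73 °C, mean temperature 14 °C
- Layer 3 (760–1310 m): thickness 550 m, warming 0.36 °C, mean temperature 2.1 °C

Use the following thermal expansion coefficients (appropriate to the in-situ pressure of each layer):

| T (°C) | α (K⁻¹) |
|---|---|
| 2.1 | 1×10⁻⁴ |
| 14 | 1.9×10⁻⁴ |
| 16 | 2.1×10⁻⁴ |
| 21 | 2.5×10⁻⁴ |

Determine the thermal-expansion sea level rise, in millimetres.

Layer 1 at 21 °C → α = 2.5×10⁻⁴ K⁻¹
Layer 2 at 14 °C → α = 1.9×10⁻⁴ K⁻¹
Layer 3 at 2.1 °C → α = 1×10⁻⁴ K⁻¹
Layer 1: 2.5×10⁻⁴ × 1 × 220 = 0.05500 m
220–760 m: 540 × 0.73 × 1.9×10⁻⁴ = 0.074898 m
550 × 1×10⁻⁴ × 0.36 = 0.01980 m
Δh = 0.05500 + 0.074898 + 0.01980 = 0.149698 m ≈ 150 mm

Δh ≈ 150 mm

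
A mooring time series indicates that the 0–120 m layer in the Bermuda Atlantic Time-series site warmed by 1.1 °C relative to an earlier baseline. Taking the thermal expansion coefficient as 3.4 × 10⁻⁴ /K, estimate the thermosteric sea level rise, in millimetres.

44.9 mm of thermosteric rise

Δh = αΔT·H = 3.4×10⁻⁴ × 1.1 × 120 = 0.04488 m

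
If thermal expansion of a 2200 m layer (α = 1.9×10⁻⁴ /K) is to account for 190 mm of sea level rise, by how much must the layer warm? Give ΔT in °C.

0.455 °C

ΔT = Δh/(αH) = 0.19 / (1.9×10⁻⁴ × 2200) ≈ 0.4545 °C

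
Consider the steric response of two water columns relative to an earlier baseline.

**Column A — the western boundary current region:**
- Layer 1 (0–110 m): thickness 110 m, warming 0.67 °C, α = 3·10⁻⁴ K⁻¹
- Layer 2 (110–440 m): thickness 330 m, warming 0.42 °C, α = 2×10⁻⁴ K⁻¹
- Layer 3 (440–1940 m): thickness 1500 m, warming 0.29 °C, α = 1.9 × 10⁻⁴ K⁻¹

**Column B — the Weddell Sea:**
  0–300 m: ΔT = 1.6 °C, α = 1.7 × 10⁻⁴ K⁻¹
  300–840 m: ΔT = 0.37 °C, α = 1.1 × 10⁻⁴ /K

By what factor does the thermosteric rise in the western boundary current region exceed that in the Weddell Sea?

A 0–110 m: 110 × 0.67 × 3×10⁻⁴ = 0.02211 m
A Layer 2: 330 × 2×10⁻⁴ × 0.42 = 0.02772 m
A Layer 3: 1.9×10⁻⁴ × 0.29 × 1500 = 0.08265 m
A total: 0.13248 m
B 0–300 m: 300 × 1.7×10⁻⁴ × 1.6 = 0.08160 m
B 540 × 1.1×10⁻⁴ × 0.37 = 0.021978 m
B total: 0.103578 m
Ratio: 0.13248 / 0.103578 ≈ 1.279

1.28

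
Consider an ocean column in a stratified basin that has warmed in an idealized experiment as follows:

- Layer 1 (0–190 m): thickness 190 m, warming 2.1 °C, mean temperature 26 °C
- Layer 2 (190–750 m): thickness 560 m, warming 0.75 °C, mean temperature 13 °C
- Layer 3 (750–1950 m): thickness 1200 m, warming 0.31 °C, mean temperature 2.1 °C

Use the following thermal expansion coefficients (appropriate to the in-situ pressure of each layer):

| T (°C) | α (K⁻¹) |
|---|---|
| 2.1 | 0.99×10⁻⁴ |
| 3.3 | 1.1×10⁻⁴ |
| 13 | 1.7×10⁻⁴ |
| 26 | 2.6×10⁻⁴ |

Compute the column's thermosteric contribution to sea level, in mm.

212 mm

Layer 1 at 26 °C → α = 2.6×10⁻⁴ K⁻¹
Layer 2 at 13 °C → α = 1.7×10⁻⁴ K⁻¹
Layer 3 at 2.1 °C → α = 0.99×10⁻⁴ K⁻¹
Layer 1: 190 × 2.6×10⁻⁴ × 2.1 = 0.10374 m
Layer 2: 560 × 0.75 × 1.7×10⁻⁴ = 0.07140 m
Layer 3: 0.99×10⁻⁴ × 1200 × 0.31 = 0.036828 m
Δh = 0.10374 + 0.07140 + 0.036828 = 0.211968 m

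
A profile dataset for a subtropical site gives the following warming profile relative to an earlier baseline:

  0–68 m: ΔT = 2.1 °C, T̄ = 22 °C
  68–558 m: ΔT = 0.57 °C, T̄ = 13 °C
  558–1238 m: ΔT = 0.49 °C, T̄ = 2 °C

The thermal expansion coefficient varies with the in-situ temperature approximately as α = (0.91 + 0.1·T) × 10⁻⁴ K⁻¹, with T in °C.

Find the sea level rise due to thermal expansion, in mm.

140 mm of thermosteric rise

Layer 1: α = (0.91 + 0.1×22)×10⁻⁴ = 3.11×10⁻⁴ K⁻¹
Layer 2: α = (0.91 + 0.1×13)×10⁻⁴ = 2.21×10⁻⁴ K⁻¹
Layer 3: α = (0.91 + 0.1×2)×10⁻⁴ = 1.11×10⁻⁴ K⁻¹
2.1 × 68 × 3.11×10⁻⁴ = 0.0444108 m
68–558 m: 0.57 × 490 × 2.21×10⁻⁴ = 0.0617253 m
Layer 3: 680 × 1.11×10⁻⁴ × 0.49 = 0.0369852 m
Δh = 0.0444108 + 0.0617253 + 0.0369852 = 0.1431213 m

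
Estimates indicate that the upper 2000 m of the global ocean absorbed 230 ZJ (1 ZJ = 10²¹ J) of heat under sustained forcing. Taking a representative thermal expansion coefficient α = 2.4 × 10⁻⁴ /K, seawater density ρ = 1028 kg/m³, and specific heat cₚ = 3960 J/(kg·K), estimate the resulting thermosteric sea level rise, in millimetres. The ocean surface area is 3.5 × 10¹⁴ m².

Per unit area: Q = 230×10²¹ / (3.5×10¹⁴) ≈ 6.571×10⁸ J/m²
Δh = αQ/(ρcₚ) = 2.4×10⁻⁴ × 6.571×10⁸ / (1028 × 3960) ≈ 0.03874 m

Δh ≈ 38.7 mm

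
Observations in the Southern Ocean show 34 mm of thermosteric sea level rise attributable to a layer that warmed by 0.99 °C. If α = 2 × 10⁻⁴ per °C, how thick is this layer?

about 172 m

H = Δh/(αΔT) = 0.034 / (2×10⁻⁴ × 0.99) ≈ 171.7 m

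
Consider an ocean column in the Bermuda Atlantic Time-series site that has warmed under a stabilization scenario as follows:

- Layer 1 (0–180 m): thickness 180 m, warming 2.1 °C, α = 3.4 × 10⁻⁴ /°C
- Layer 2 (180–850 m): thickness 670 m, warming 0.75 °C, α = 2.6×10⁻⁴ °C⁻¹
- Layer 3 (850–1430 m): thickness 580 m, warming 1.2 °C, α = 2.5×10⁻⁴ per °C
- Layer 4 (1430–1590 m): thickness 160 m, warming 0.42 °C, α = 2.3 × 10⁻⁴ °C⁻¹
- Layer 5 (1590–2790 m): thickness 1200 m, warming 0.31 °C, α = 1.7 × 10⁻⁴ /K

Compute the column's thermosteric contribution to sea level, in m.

2.1 × 180 × 3.4×10⁻⁴ = 0.12852 m
180–850 m: 2.6×10⁻⁴ × 0.75 × 670 = 0.13065 m
2.5×10⁻⁴ × 1.2 × 580 = 0.17400 m
2.3×10⁻⁴ × 0.42 × 160 = 0.015456 m
1590–2790 m: 1.7×10⁻⁴ × 0.31 × 1200 = 0.06324 m
Δh = 0.12852 + 0.13065 + 0.17400 + 0.015456 + 0.06324 = 0.511866 m

about 0.512 m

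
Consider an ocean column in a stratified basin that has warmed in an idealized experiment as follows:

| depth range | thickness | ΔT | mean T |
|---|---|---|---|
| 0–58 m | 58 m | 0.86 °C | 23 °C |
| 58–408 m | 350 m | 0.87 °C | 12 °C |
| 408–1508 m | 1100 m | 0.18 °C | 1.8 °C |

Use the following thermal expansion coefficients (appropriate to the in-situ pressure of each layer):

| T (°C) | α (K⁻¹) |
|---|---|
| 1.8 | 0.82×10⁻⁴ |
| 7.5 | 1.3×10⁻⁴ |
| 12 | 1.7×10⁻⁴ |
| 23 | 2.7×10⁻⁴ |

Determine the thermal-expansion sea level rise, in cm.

Layer 1 at 23 °C → α = 2.7×10⁻⁴ K⁻¹
Layer 2 at 12 °C → α = 1.7×10⁻⁴ K⁻¹
Layer 3 at 1.8 °C → α = 0.82×10⁻⁴ K⁻¹
2.7×10⁻⁴ × 0.86 × 58 = 0.0134676 m
Layer 2: 1.7×10⁻⁴ × 350 × 0.87 = 0.051765 m
408–1508 m: 0.18 × 0.82×10⁻⁴ × 1100 = 0.016236 m
Δh = 0.0134676 + 0.051765 + 0.016236 = 0.0814686 m ≈ 8.15 cm

Δh = 8.15 cm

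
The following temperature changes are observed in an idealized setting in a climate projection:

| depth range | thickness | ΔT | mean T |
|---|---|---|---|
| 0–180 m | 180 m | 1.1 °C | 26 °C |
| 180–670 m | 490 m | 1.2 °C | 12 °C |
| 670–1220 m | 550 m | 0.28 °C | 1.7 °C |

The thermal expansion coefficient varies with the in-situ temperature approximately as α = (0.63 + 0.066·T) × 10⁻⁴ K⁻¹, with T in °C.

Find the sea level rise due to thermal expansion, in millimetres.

141 mm of thermosteric rise

Layer 1: α = (0.63 + 0.066×26)×10⁻⁴ = 2.346×10⁻⁴ K⁻¹
Layer 2: α = (0.63 + 0.066×12)×10⁻⁴ = 1.422×10⁻⁴ K⁻¹
Layer 3: α = (0.63 + 0.066×1.7)×10⁻⁴ = 0.7422×10⁻⁴ K⁻¹
1.1 × 180 × 2.346×10⁻⁴ = 0.0464508 m
1.2 × 1.422×10⁻⁴ × 490 = 0.0836136 m
0.28 × 0.7422×10⁻⁴ × 550 = 0.01142988 m
Δh = 0.0464508 + 0.0836136 + 0.01142988 = 0.14149428 m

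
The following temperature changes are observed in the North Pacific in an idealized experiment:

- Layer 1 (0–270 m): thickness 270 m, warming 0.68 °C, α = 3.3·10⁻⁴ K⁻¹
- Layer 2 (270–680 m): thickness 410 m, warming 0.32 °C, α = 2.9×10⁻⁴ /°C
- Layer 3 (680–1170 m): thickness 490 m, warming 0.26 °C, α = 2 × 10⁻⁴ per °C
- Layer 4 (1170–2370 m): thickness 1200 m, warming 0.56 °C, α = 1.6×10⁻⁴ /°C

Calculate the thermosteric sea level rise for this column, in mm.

Layer 1: 270 × 0.68 × 3.3×10⁻⁴ = 0.060588 m
270–680 m: 2.9×10⁻⁴ × 410 × 0.32 = 0.038048 m
Layer 3: 2×10⁻⁴ × 490 × 0.26 = 0.02548 m
1170–2370 m: 1200 × 0.56 × 1.6×10⁻⁴ = 0.10752 m
Δh = 0.060588 + 0.038048 + 0.02548 + 0.10752 = 0.231636 m ≈ 232 mm

Δh = 232 mm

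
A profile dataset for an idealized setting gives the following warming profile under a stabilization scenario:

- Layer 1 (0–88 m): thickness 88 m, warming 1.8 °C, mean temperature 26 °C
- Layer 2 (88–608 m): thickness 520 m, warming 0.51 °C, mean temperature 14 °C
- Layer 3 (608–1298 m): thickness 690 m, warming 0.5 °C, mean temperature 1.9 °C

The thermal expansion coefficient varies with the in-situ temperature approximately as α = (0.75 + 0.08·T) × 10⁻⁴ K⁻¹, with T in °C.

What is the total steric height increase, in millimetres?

about 126 mm

Layer 1: α = (0.75 + 0.08×26)×10⁻⁴ = 2.83×10⁻⁴ K⁻¹
Layer 2: α = (0.75 + 0.08×14)×10⁻⁴ = 1.87×10⁻⁴ K⁻¹
Layer 3: α = (0.75 + 0.08×1.9)×10⁻⁴ = 0.902×10⁻⁴ K⁻¹
1.8 × 88 × 2.83×10⁻⁴ = 0.0448272 m
Layer 2: 520 × 0.51 × 1.87×10⁻⁴ = 0.0495924 m
0.5 × 690 × 0.902×10⁻⁴ = 0.031119 m
Δh = 0.0448272 + 0.0495924 + 0.031119 = 0.1255386 m ≈ 126 mm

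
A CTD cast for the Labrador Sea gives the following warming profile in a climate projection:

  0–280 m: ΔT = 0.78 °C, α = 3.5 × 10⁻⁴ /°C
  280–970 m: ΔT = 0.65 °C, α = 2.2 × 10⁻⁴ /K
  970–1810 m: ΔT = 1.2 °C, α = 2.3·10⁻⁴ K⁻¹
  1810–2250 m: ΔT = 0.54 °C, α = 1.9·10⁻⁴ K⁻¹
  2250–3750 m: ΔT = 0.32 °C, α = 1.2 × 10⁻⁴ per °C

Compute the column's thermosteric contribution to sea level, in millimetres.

Δh ≈ 510 mm

0.78 × 3.5×10⁻⁴ × 280 = 0.07644 m
Layer 2: 2.2×10⁻⁴ × 690 × 0.65 = 0.09867 m
1.2 × 2.3×10⁻⁴ × 840 = 0.23184 m
0.54 × 440 × 1.9×10⁻⁴ = 0.045144 m
2250–3750 m: 1.2×10⁻⁴ × 1500 × 0.32 = 0.05760 m
Δh = 0.07644 + 0.09867 + 0.23184 + 0.045144 + 0.05760 = 0.509694 m ≈ 510 mm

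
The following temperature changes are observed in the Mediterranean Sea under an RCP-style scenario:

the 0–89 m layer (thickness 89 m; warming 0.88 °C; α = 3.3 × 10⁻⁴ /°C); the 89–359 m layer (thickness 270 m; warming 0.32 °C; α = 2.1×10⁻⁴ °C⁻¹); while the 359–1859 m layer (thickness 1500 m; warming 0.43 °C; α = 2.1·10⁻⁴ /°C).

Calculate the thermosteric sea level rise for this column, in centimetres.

Δh = 18 cm

0–89 m: 0.88 × 89 × 3.3×10⁻⁴ = 0.0258456 m
0.32 × 270 × 2.1×10⁻⁴ = 0.018144 m
2.1×10⁻⁴ × 1500 × 0.43 = 0.13545 m
Δh = 0.0258456 + 0.018144 + 0.13545 = 0.1794396 m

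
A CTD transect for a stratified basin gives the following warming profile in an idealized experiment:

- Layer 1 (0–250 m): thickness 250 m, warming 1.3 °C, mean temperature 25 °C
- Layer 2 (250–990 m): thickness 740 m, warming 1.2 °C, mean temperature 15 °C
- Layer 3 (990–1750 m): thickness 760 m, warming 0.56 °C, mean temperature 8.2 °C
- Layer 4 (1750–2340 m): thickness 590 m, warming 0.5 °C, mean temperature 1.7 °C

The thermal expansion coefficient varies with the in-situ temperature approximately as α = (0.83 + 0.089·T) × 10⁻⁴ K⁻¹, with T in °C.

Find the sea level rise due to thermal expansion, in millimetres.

Layer 1: α = (0.83 + 0.089×25)×10⁻⁴ = 3.055×10⁻⁴ K⁻¹
Layer 2: α = (0.83 + 0.089×15)×10⁻⁴ = 2.165×10⁻⁴ K⁻¹
Layer 3: α = (0.83 + 0.089×8.2)×10⁻⁴ = 1.5598×10⁻⁴ K⁻¹
Layer 4: α = (0.83 + 0.089×1.7)×10⁻⁴ = 0.9813×10⁻⁴ K⁻¹
Layer 1: 1.3 × 3.055×10⁻⁴ × 250 = 0.0992875 m
250–990 m: 2.165×10⁻⁴ × 1.2 × 740 = 0.192252 m
Layer 3: 1.5598×10⁻⁴ × 0.56 × 760 = 0.066385088 m
Layer 4: 0.5 × 0.9813×10⁻⁴ × 590 = 0.02894835 m
Δh = 0.0992875 + 0.192252 + 0.066385088 + 0.02894835 = 0.386872938 m ≈ 390 mm

about 390 mm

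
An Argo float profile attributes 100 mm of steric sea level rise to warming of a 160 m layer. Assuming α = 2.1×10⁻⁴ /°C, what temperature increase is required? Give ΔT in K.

ΔT = Δh/(αH) = 0.1 / (2.1×10⁻⁴ × 160) ≈ 2.976 K

ΔT ≈ 2.98 K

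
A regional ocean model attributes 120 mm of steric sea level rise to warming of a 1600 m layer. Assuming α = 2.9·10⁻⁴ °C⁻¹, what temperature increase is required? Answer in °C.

ΔT = Δh/(αH) = 0.12 / (2.9×10⁻⁴ × 1600) ≈ 0.2586 °C

about 0.26 °C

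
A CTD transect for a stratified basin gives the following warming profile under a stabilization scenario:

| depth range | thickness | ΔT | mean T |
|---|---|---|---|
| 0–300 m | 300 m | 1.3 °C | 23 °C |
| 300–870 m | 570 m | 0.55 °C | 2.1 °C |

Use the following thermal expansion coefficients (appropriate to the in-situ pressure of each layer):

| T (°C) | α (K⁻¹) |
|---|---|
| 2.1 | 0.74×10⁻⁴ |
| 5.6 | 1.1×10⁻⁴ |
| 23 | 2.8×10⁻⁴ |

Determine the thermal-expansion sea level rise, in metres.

0.13 m

Layer 1 at 23 °C → α = 2.8×10⁻⁴ K⁻¹
Layer 2 at 2.1 °C → α = 0.74×10⁻⁴ K⁻¹
0–300 m: 300 × 1.3 × 2.8×10⁻⁴ = 0.10920 m
300–870 m: 570 × 0.55 × 0.74×10⁻⁴ = 0.023199 m
Δh = 0.10920 + 0.023199 = 0.132399 m ≈ 0.13 m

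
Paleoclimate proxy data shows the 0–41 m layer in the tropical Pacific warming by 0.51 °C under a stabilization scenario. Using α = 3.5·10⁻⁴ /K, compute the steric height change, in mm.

Δh ≈ 7.32 mm

Δh = αΔT·H = 3.5×10⁻⁴ × 0.51 × 41 = 0.0073185 m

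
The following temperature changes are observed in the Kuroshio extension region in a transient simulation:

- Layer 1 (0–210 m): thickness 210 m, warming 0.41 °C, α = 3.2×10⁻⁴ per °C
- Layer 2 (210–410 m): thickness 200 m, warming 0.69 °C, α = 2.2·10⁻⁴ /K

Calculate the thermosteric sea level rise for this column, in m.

Δh ≈ 0.0579 m

Layer 1: 3.2×10⁻⁴ × 0.41 × 210 = 0.027552 m
0.69 × 2.2×10⁻⁴ × 200 = 0.03036 m
Δh = 0.027552 + 0.03036 = 0.057912 m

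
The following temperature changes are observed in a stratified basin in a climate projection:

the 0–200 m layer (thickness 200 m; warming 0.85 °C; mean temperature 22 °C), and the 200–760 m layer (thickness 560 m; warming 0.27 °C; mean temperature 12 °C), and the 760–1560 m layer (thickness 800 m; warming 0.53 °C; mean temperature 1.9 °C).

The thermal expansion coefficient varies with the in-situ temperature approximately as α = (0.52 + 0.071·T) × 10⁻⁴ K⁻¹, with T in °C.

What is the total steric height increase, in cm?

Δh ≈ 8.39 cm

Layer 1: α = (0.52 + 0.071×22)×10⁻⁴ = 2.082×10⁻⁴ K⁻¹
Layer 2: α = (0.52 + 0.071×12)×10⁻⁴ = 1.372×10⁻⁴ K⁻¹
Layer 3: α = (0.52 + 0.071×1.9)×10⁻⁴ = 0.6549×10⁻⁴ K⁻¹
Layer 1: 0.85 × 200 × 2.082×10⁻⁴ = 0.035394 m
Layer 2: 1.372×10⁻⁴ × 0.27 × 560 = 0.02074464 m
0.53 × 0.6549×10⁻⁴ × 800 = 0.02776776 m
Δh = 0.035394 + 0.02074464 + 0.02776776 = 0.0839064 m ≈ 8.39 cm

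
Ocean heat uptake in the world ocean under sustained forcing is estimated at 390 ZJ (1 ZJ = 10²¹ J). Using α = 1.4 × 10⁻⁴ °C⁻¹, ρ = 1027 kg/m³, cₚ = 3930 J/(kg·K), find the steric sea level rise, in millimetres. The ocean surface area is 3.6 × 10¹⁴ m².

Per unit area: Q = 390×10²¹ / (3.6×10¹⁴) ≈ 1.083×10⁹ J/m²
Δh = αQ/(ρcₚ) = 1.4×10⁻⁴ × 1.083×10⁹ / (1027 × 3930) ≈ 0.037566 m

37.6 mm of thermosteric rise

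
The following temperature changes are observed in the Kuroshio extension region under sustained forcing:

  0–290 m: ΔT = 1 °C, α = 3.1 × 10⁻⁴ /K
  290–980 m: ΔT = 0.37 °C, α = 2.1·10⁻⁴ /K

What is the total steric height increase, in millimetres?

1 × 3.1×10⁻⁴ × 290 = 0.08990 m
Layer 2: 2.1×10⁻⁴ × 0.37 × 690 = 0.053613 m
Δh = 0.08990 + 0.053613 = 0.143513 m ≈ 140 mm

about 140 mm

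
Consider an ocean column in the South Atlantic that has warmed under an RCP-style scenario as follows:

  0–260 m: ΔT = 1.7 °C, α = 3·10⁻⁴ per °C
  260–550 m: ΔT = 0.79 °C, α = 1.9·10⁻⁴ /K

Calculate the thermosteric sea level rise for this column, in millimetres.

0–260 m: 260 × 3×10⁻⁴ × 1.7 = 0.13260 m
260–550 m: 1.9×10⁻⁴ × 0.79 × 290 = 0.043529 m
Δh = 0.13260 + 0.043529 = 0.176129 m ≈ 176 mm

176 mm of thermosteric rise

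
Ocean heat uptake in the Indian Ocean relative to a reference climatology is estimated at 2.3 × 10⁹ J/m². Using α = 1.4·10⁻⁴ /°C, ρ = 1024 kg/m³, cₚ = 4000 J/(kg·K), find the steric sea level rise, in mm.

about 78.6 mm

Δh = αQ/(ρcₚ) = 1.4×10⁻⁴ × 2.3×10⁹ / (1024 × 4000) ≈ 0.078613 m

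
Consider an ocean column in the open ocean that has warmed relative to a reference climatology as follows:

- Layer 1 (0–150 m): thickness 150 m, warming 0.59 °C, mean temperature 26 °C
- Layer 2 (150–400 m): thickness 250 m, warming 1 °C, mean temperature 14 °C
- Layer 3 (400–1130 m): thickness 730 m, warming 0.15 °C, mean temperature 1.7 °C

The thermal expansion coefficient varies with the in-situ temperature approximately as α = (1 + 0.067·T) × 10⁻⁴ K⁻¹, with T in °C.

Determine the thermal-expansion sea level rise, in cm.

8.5 cm

Layer 1: α = (1 + 0.067×26)×10⁻⁴ = 2.742×10⁻⁴ K⁻¹
Layer 2: α = (1 + 0.067×14)×10⁻⁴ = 1.938×10⁻⁴ K⁻¹
Layer 3: α = (1 + 0.067×1.7)×10⁻⁴ = 1.1139×10⁻⁴ K⁻¹
Layer 1: 0.59 × 2.742×10⁻⁴ × 150 = 0.0242667 m
1 × 1.938×10⁻⁴ × 250 = 0.04845 m
730 × 0.15 × 1.1139×10⁻⁴ = 0.012197205 m
Δh = 0.0242667 + 0.04845 + 0.012197205 = 0.084913905 m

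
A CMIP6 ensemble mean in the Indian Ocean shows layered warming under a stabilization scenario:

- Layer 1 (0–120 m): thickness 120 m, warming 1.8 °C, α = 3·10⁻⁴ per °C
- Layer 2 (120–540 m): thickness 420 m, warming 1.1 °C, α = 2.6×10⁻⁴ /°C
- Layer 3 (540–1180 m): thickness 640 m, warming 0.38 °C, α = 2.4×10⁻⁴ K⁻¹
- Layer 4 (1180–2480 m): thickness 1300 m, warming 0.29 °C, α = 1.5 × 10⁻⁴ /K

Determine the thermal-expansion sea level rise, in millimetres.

300 mm

0–120 m: 3×10⁻⁴ × 1.8 × 120 = 0.06480 m
120–540 m: 2.6×10⁻⁴ × 1.1 × 420 = 0.12012 m
Layer 3: 0.38 × 640 × 2.4×10⁻⁴ = 0.058368 m
1.5×10⁻⁴ × 1300 × 0.29 = 0.05655 m
Δh = 0.06480 + 0.12012 + 0.058368 + 0.05655 = 0.299838 m ≈ 300 mm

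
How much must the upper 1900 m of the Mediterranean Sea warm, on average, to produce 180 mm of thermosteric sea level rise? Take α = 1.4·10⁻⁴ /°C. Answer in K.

about 0.68 K

ΔT = Δh/(αH) = 0.18 / (1.4×10⁻⁴ × 1900) ≈ 0.6767 K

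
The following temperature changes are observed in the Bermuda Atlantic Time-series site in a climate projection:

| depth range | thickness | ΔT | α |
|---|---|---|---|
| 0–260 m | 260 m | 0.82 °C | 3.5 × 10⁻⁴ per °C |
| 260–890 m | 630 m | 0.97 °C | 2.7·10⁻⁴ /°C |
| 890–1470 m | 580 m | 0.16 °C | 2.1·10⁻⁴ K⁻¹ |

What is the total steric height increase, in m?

Δh ≈ 0.26 m

0–260 m: 260 × 0.82 × 3.5×10⁻⁴ = 0.07462 m
Layer 2: 630 × 2.7×10⁻⁴ × 0.97 = 0.164997 m
2.1×10⁻⁴ × 580 × 0.16 = 0.019488 m
Δh = 0.07462 + 0.164997 + 0.019488 = 0.259105 m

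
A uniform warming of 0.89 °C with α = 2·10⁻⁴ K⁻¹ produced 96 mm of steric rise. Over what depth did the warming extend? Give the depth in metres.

539 m

H = Δh/(αΔT) = 0.096 / (2×10⁻⁴ × 0.89) ≈ 539.3 m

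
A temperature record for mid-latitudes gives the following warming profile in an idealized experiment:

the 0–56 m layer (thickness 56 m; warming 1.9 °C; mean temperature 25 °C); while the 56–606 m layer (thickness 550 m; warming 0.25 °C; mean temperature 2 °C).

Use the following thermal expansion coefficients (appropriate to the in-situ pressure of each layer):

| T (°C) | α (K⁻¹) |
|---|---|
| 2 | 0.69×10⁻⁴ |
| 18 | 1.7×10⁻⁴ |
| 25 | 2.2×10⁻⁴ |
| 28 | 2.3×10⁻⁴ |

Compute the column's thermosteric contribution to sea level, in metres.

Layer 1 at 25 °C → α = 2.2×10⁻⁴ K⁻¹
Layer 2 at 2 °C → α = 0.69×10⁻⁴ K⁻¹
56 × 2.2×10⁻⁴ × 1.9 = 0.023408 m
56–606 m: 0.69×10⁻⁴ × 550 × 0.25 = 0.0094875 m
Δh = 0.023408 + 0.0094875 = 0.0328955 m

about 0.0329 m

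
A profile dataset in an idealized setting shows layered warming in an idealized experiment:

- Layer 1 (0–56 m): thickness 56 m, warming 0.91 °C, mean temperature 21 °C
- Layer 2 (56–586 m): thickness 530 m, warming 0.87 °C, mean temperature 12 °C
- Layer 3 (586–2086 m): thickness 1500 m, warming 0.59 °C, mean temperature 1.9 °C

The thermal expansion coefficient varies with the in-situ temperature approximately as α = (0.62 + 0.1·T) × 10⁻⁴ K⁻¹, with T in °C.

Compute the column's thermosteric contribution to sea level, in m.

0.169 m

Layer 1: α = (0.62 + 0.1×21)×10⁻⁴ = 2.72×10⁻⁴ K⁻¹
Layer 2: α = (0.62 + 0.1×12)×10⁻⁴ = 1.82×10⁻⁴ K⁻¹
Layer 3: α = (0.62 + 0.1×1.9)×10⁻⁴ = 0.81×10⁻⁴ K⁻¹
Layer 1: 0.91 × 2.72×10⁻⁴ × 56 = 0.01386112 m
56–586 m: 0.87 × 1.82×10⁻⁴ × 530 = 0.0839202 m
586–2086 m: 1500 × 0.81×10⁻⁴ × 0.59 = 0.071685 m
Δh = 0.01386112 + 0.0839202 + 0.071685 = 0.16946632 m ≈ 0.169 m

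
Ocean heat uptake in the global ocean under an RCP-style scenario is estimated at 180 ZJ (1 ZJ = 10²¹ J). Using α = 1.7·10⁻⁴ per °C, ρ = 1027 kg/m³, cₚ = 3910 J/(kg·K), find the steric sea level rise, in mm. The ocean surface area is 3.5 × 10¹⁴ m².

Per unit area: Q = 180×10²¹ / (3.5×10¹⁴) ≈ 5.143×10⁸ J/m²
Δh = αQ/(ρcₚ) = 1.7×10⁻⁴ × 5.143×10⁸ / (1027 × 3910) ≈ 0.021773 m

Δh = 21.8 mm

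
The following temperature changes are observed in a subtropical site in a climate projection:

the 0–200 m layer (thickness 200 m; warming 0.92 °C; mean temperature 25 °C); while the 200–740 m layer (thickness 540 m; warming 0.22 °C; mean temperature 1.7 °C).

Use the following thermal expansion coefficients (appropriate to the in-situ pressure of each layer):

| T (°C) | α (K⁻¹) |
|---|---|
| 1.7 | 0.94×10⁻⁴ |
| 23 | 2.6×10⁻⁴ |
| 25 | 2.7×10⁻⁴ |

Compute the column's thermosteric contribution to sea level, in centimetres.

Layer 1 at 25 °C → α = 2.7×10⁻⁴ K⁻¹
Layer 2 at 1.7 °C → α = 0.94×10⁻⁴ K⁻¹
2.7×10⁻⁴ × 0.92 × 200 = 0.04968 m
Layer 2: 0.94×10⁻⁴ × 540 × 0.22 = 0.0111672 m
Δh = 0.04968 + 0.0111672 = 0.0608472 m ≈ 6.08 cm

Δh ≈ 6.08 cm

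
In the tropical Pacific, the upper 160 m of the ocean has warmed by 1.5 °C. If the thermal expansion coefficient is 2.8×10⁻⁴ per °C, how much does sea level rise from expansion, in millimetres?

Δh = αΔT·H = 2.8×10⁻⁴ × 1.5 × 160 = 0.06720 m

about 67 mm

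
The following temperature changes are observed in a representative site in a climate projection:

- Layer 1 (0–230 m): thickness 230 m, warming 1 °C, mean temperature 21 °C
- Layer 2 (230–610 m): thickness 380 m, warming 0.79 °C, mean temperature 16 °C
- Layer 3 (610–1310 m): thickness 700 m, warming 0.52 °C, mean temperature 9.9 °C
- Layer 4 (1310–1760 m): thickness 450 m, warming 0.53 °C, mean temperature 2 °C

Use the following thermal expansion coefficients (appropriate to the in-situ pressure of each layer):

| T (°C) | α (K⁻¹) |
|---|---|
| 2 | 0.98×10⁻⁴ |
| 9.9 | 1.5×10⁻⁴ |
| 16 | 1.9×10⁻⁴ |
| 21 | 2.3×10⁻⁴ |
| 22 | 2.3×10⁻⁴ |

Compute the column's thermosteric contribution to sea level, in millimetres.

Δh = 188 mm

Layer 1 at 21 °C → α = 2.3×10⁻⁴ K⁻¹
Layer 2 at 16 °C → α = 1.9×10⁻⁴ K⁻¹
Layer 3 at 9.9 °C → α = 1.5×10⁻⁴ K⁻¹
Layer 4 at 2 °C → α = 0.98×10⁻⁴ K⁻¹
0–230 m: 230 × 1 × 2.3×10⁻⁴ = 0.05290 m
380 × 1.9×10⁻⁴ × 0.79 = 0.057038 m
Layer 3: 700 × 1.5×10⁻⁴ × 0.52 = 0.05460 m
Layer 4: 0.98×10⁻⁴ × 450 × 0.53 = 0.023373 m
Δh = 0.05290 + 0.057038 + 0.05460 + 0.023373 = 0.187911 m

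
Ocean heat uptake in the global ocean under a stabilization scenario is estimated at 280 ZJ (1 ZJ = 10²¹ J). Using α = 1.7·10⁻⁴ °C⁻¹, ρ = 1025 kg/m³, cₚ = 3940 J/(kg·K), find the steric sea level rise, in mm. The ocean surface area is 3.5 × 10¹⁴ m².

34 mm

Per unit area: Q = 280×10²¹ / (3.5×10¹⁴) = 8×10⁸ J/m²
Δh = αQ/(ρcₚ) = 1.7×10⁻⁴ × 8×10⁸ / (1025 × 3940) ≈ 0.033676 m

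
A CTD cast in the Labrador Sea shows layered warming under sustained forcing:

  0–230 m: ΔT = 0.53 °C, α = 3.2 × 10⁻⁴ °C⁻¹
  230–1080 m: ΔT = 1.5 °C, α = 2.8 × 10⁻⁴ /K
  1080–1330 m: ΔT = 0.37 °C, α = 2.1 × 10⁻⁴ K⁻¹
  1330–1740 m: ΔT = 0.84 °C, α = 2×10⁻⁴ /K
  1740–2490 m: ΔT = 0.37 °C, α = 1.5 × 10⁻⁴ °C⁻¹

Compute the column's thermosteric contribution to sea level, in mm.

Δh = 530 mm

Layer 1: 230 × 3.2×10⁻⁴ × 0.53 = 0.039008 m
1.5 × 2.8×10⁻⁴ × 850 = 0.35700 m
0.37 × 2.1×10⁻⁴ × 250 = 0.019425 m
2×10⁻⁴ × 410 × 0.84 = 0.06888 m
1.5×10⁻⁴ × 0.37 × 750 = 0.041625 m
Δh = 0.039008 + 0.35700 + 0.019425 + 0.06888 + 0.041625 = 0.525938 m ≈ 530 mm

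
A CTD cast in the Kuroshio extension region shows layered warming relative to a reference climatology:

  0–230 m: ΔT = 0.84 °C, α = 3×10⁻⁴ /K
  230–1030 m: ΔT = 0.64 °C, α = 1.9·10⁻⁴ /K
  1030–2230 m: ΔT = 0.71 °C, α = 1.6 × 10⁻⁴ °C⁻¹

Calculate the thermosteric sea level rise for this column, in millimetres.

about 292 mm

Layer 1: 0.84 × 3×10⁻⁴ × 230 = 0.05796 m
230–1030 m: 1.9×10⁻⁴ × 800 × 0.64 = 0.09728 m
0.71 × 1200 × 1.6×10⁻⁴ = 0.13632 m
Δh = 0.05796 + 0.09728 + 0.13632 = 0.29156 m ≈ 292 mm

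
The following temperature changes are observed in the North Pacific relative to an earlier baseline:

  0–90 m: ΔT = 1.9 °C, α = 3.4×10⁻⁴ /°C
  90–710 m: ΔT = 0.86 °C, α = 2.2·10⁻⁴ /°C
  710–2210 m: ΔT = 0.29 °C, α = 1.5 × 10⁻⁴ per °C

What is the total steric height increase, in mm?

0–90 m: 3.4×10⁻⁴ × 90 × 1.9 = 0.05814 m
0.86 × 620 × 2.2×10⁻⁴ = 0.117304 m
0.29 × 1.5×10⁻⁴ × 1500 = 0.06525 m
Δh = 0.05814 + 0.117304 + 0.06525 = 0.240694 m

about 240 mm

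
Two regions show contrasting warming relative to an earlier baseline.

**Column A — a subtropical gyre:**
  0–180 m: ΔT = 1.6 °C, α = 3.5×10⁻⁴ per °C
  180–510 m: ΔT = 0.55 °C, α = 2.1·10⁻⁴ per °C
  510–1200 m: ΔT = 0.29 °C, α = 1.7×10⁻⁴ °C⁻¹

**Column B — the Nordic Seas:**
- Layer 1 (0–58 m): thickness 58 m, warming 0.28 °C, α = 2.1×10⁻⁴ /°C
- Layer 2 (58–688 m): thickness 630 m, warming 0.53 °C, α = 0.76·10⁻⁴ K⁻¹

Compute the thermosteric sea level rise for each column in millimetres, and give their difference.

A 1.6 × 180 × 3.5×10⁻⁴ = 0.10080 m
A 0.55 × 330 × 2.1×10⁻⁴ = 0.038115 m
A Layer 3: 1.7×10⁻⁴ × 690 × 0.29 = 0.034017 m
A total: 0.172932 m
B 2.1×10⁻⁴ × 58 × 0.28 = 0.0034104 m
B 0.53 × 630 × 0.76×10⁻⁴ = 0.0253764 m
B total: 0.0287868 m
Difference: 0.172932 − 0.0287868 = 0.1441452 m

Δh_A ≈ 170 mm, Δh_B ≈ 29 mm; difference ≈ 140 mm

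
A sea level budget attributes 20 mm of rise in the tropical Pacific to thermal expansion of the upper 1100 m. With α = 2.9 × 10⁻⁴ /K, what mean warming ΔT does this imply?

0.0627 K

ΔT = Δh/(αH) = 0.02 / (2.9×10⁻⁴ × 1100) ≈ 0.06270 K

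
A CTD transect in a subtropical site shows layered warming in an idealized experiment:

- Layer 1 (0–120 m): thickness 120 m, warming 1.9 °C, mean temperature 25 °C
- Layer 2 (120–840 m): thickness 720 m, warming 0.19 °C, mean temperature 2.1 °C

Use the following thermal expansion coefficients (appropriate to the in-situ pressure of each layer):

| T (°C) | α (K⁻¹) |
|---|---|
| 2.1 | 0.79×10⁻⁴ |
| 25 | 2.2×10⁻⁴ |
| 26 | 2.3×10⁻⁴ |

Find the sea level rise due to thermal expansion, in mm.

Layer 1 at 25 °C → α = 2.2×10⁻⁴ K⁻¹
Layer 2 at 2.1 °C → α = 0.79×10⁻⁴ K⁻¹
2.2×10⁻⁴ × 120 × 1.9 = 0.05016 m
Layer 2: 0.79×10⁻⁴ × 720 × 0.19 = 0.0108072 m
Δh = 0.05016 + 0.0108072 = 0.0609672 m ≈ 61.0 mm

about 61.0 mm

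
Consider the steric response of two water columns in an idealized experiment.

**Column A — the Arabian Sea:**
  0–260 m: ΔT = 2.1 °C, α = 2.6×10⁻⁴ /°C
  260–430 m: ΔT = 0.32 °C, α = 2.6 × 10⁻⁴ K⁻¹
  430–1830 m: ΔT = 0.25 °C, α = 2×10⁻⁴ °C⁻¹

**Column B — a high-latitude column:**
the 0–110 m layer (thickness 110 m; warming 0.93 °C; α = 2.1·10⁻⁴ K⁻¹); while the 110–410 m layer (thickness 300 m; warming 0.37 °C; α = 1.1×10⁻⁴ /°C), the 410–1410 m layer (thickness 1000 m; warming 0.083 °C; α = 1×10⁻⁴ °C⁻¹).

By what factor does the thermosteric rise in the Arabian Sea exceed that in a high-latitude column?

A Layer 1: 2.1 × 260 × 2.6×10⁻⁴ = 0.14196 m
A 260–430 m: 2.6×10⁻⁴ × 170 × 0.32 = 0.014144 m
A Layer 3: 0.25 × 1400 × 2×10⁻⁴ = 0.07000 m
A total: 0.226104 m
B 110 × 0.93 × 2.1×10⁻⁴ = 0.021483 m
B 110–410 m: 1.1×10⁻⁴ × 300 × 0.37 = 0.01221 m
B Layer 3: 1000 × 1×10⁻⁴ × 0.083 = 0.00830 m
B total: 0.041993 m
Ratio: 0.226104 / 0.041993 ≈ 5.384

a factor of 5.38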